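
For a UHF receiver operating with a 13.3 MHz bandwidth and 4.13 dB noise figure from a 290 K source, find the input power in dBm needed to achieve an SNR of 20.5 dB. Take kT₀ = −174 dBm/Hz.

−78.1 dBm

Sensitivity = −174 + 10 log₁₀(B) + NF + SNR_min
= −174 + 71.24 + 4.13 + 20.5
= −78.13 dBm → −78.1 dBm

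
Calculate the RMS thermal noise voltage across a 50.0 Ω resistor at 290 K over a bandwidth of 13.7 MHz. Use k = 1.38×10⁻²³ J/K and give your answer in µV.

3.31 µV

V_n = √(4kTRB)
4kTRB = 4 × 1.38×10⁻²³ × 290 × 5.00×10¹ × 1.37×10⁷ = 1.10×10⁻¹¹ V²
V_n = √(1.10×10⁻¹¹) = 3.31×10⁻⁶ V = 3.31 µV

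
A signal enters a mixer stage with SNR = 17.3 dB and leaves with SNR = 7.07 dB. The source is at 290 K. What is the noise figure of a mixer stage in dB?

10.23 dB

NF (dB) = SNR_in(dB) − SNR_out(dB) when the source is at T₀
NF = 17.3 − 7.07 = 10.23 dB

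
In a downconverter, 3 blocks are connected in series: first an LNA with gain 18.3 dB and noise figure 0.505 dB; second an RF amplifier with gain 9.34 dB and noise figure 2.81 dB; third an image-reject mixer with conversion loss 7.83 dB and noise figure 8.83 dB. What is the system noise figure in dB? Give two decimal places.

0.60 dB

Convert to linear (a loss of L dB is a gain of −L dB): F_i = 10^(NF_i/10), G_i = 10^(G_i,dB/10)
  Stage 1: F_1 = 10^(0.505/10) = 1.123, G_1 = 10^(18.3/10) = 67.61
  Stage 2: F_2 = 10^(2.81/10) = 1.910, G_2 = 10^(9.34/10) = 8.590
  Stage 3: F_3 = 10^(8.83/10) = 7.638, G_3 = 10^(−7.83/10) = 0.1648
Friis cascade:
  F = 1.123 + (1.910 − 1)/67.61 + (7.638 − 1)/580.8 = 1.148
NF = 10 log₁₀(1.148) = 0.60 dB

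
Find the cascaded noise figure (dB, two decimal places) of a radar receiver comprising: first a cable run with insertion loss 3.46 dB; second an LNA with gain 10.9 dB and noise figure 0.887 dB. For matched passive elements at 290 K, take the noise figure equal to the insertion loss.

4.35 dB

Convert to linear (a loss of L dB is a gain of −L dB): F_i = 10^(NF_i/10), G_i = 10^(G_i,dB/10)
  Stage 1: F_1 = 10^(3.46/10) = 2.218, G_1 = 10^(−3.46/10) = 0.4508
  Stage 2: F_2 = 10^(0.887/10) = 1.227, G_2 = 10^(10.9/10) = 12.30
Friis cascade:
  F = 2.218 + (1.227 − 1)/0.4508 = 2.721
NF = 10 log₁₀(2.721) = 4.35 dB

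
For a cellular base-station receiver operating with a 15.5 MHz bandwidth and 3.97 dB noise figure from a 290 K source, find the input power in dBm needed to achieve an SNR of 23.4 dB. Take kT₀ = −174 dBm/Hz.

−74.7 dBm

Sensitivity = −174 + 10 log₁₀(B) + NF + SNR_min
= −174 + 71.9 + 3.97 + 23.4
= −74.73 dBm → −74.7 dBm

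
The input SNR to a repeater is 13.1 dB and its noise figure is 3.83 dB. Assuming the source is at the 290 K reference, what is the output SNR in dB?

By definition F = SNR_in/SNR_out, so in dB: SNR_out = SNR_in − NF
SNR_out = 13.1 − 3.83 = 9.27 dB

9.27 dB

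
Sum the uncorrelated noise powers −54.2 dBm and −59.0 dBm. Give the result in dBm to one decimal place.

−53.0 dBm

Convert to linear, add, convert back:
P₁ = 3.80×10⁻⁹ W, P₂ = 1.26×10⁻⁹ W
P_tot = 5.06×10⁻⁹ W → 10 log₁₀(P_tot / 10⁻³) = −53.0 dBm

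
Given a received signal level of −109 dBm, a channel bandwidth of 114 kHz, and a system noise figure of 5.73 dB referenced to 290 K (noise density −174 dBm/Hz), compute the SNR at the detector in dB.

8.7 dB

Noise floor: N = −174 + 10 log₁₀(B) + NF
10 log₁₀(1.14×10⁵) = 50.57 dB
N = −174 + 50.57 + 5.73 = −117.70 dBm
SNR = P_sig − N = −109 − (−117.70) = 8.70 dB → 8.7 dB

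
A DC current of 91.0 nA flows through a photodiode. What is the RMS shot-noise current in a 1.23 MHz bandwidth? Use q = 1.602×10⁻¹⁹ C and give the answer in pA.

I_n = √(2qI·B)
2qI·B = 2 × 1.602×10⁻¹⁹ × 9.10×10⁻⁸ × 1.23×10⁶ = 3.59×10⁻²⁰ A²
I_n = √(3.59×10⁻²⁰) = 1.89×10⁻¹⁰ A = 189 pA

189 pA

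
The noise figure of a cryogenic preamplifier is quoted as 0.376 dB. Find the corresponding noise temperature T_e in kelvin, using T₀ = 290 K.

F = 10^(0.376/10) = 1.09044
T_e = (F − 1)·T₀ = (1.09044 − 1) × 290 = 26.2 K

26.2 K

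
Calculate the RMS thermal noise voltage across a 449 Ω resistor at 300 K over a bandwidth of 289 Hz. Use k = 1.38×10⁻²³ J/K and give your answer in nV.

V_n = √(4kTRB)
4kTRB = 4 × 1.38×10⁻²³ × 300 × 4.49×10² × 2.89×10² = 2.15×10⁻¹⁵ V²
V_n = √(2.15×10⁻¹⁵) = 4.64×10⁻⁸ V = 46.4 nV

46.4 nV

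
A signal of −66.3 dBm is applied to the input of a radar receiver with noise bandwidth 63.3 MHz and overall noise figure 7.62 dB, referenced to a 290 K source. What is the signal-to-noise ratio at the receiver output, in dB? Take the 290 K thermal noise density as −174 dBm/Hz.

22.1 dB

Noise floor: N = −174 + 10 log₁₀(B) + NF
10 log₁₀(6.33×10⁷) = 78.01 dB
N = −174 + 78.01 + 7.62 = −88.37 dBm
SNR = P_sig − N = −66.3 − (−88.37) = 22.07 dB → 22.1 dB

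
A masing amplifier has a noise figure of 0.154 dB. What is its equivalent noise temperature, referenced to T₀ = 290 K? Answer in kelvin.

F = 10^(0.154/10) = 1.0361
T_e = (F − 1)·T₀ = (1.0361 − 1) × 290 = 10.5 K

10.5 K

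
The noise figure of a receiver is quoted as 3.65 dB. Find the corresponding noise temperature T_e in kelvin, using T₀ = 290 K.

F = 10^(3.65/10) = 2.31739
T_e = (F − 1)·T₀ = (2.31739 − 1) × 290 = 382 K

382 K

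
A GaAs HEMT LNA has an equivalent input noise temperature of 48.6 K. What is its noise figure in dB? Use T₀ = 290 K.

0.673 dB

F = 1 + T_e/T₀ = 1 + 48.6/290 = 1.16759
NF = 10 log₁₀(1.16759) = 0.673 dB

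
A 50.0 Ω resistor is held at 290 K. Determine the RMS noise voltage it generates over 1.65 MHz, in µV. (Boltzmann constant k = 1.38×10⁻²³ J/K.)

1.15 µV

V_n = √(4kTRB)
4kTRB = 4 × 1.38×10⁻²³ × 290 × 5.00×10¹ × 1.65×10⁶ = 1.32×10⁻¹² V²
V_n = √(1.32×10⁻¹²) = 1.15×10⁻⁶ V = 1.15 µV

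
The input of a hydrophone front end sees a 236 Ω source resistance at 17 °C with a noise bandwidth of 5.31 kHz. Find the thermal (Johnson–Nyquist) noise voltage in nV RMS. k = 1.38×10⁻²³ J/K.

T = 17 °C + 273.15 = 290.15 K
V_n = √(4kTRB)
4kTRB = 4 × 1.38×10⁻²³ × 290.15 × 2.36×10² × 5.31×10³ = 2.01×10⁻¹⁴ V²
V_n = √(2.01×10⁻¹⁴) = 1.42×10⁻⁷ V = 142 nV

142 nV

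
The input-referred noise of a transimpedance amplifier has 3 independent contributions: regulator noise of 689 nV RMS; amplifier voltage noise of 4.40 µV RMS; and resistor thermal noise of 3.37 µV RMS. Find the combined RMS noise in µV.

Uncorrelated sources add in power (mean-square): V_tot = √(ΣV_i²)
V_tot = √[(6.89×10⁻⁷)² + (4.40×10⁻⁶)² + (3.37×10⁻⁶)²] = 5.58×10⁻⁶ V = 5.58 µV

5.58 µV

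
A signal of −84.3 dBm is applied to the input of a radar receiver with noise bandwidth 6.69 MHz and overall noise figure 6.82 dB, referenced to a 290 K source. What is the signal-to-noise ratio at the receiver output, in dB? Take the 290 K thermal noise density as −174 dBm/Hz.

Noise floor: N = −174 + 10 log₁₀(B) + NF
10 log₁₀(6.69×10⁶) = 68.25 dB
N = −174 + 68.25 + 6.82 = −98.93 dBm
SNR = P_sig − N = −84.3 − (−98.93) = 14.63 dB → 14.6 dB

14.6 dB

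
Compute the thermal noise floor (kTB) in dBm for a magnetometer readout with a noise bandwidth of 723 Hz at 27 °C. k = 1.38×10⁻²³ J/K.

T = 27 °C + 273.15 = 300.15 K
P_n = kTB = 1.38×10⁻²³ × 300.15 × 7.23×10² = 2.99×10⁻¹⁸ W
In dBm: 10 log₁₀(2.99×10⁻¹⁸ / 10⁻³) = −145.2 dBm

−145.2 dBm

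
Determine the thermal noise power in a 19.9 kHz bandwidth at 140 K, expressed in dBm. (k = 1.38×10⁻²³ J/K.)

P_n = kTB = 1.38×10⁻²³ × 140 × 1.99×10⁴ = 3.84×10⁻¹⁷ W
In dBm: 10 log₁₀(3.84×10⁻¹⁷ / 10⁻³) = −134.2 dBm

−134.2 dBm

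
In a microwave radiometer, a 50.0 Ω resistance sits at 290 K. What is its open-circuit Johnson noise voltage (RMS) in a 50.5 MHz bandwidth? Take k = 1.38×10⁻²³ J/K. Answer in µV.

6.36 µV

V_n = √(4kTRB)
4kTRB = 4 × 1.38×10⁻²³ × 290 × 5.00×10¹ × 5.05×10⁷ = 4.04×10⁻¹¹ V²
V_n = √(4.04×10⁻¹¹) = 6.36×10⁻⁶ V = 6.36 µV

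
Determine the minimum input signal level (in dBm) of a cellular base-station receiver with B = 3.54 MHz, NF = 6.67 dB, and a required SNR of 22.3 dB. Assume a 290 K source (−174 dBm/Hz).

Sensitivity = −174 + 10 log₁₀(B) + NF + SNR_min
= −174 + 65.49 + 6.67 + 22.3
= −79.54 dBm → −79.5 dBm

−79.5 dBm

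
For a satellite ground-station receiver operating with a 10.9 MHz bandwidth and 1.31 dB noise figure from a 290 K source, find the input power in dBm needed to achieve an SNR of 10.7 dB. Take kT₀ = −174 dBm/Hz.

Sensitivity = −174 + 10 log₁₀(B) + NF + SNR_min
= −174 + 70.37 + 1.31 + 10.7
= −91.62 dBm → −91.6 dBm

−91.6 dBm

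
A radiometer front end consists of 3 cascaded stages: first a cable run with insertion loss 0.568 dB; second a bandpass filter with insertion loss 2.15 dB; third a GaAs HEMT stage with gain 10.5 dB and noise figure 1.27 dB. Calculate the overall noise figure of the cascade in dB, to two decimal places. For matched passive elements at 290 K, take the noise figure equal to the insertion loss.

Convert to linear (a loss of L dB is a gain of −L dB): F_i = 10^(NF_i/10), G_i = 10^(G_i,dB/10)
  Stage 1: F_1 = 10^(0.568/10) = 1.140, G_1 = 10^(−0.568/10) = 0.8774
  Stage 2: F_2 = 10^(2.15/10) = 1.641, G_2 = 10^(−2.15/10) = 0.6095
  Stage 3: F_3 = 10^(1.27/10) = 1.340, G_3 = 10^(10.5/10) = 11.22
Friis cascade:
  F = 1.140 + (1.641 − 1)/0.8774 + (1.340 − 1)/0.5348 = 2.505
NF = 10 log₁₀(2.505) = 3.99 dB

3.99 dB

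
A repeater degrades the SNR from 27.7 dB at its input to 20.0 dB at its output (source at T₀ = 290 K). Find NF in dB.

NF (dB) = SNR_in(dB) − SNR_out(dB) when the source is at T₀
NF = 27.7 − 20.0 = 7.7 dB

7.7 dB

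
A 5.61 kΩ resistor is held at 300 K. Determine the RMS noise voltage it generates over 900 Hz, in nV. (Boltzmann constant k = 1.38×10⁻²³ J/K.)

V_n = √(4kTRB)
4kTRB = 4 × 1.38×10⁻²³ × 300 × 5.61×10³ × 9.00×10² = 8.36×10⁻¹⁴ V²
V_n = √(8.36×10⁻¹⁴) = 2.89×10⁻⁷ V = 289 nV

289 nV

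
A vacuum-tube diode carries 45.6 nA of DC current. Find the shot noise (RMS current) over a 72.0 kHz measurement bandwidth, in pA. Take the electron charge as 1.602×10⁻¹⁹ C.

32.4 pA

I_n = √(2qI·B)
2qI·B = 2 × 1.602×10⁻¹⁹ × 4.56×10⁻⁸ × 7.20×10⁴ = 1.05×10⁻²¹ A²
I_n = √(1.05×10⁻²¹) = 3.24×10⁻¹¹ A = 32.4 pA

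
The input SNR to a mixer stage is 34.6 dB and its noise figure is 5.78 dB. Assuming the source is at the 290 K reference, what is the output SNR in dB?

By definition F = SNR_in/SNR_out, so in dB: SNR_out = SNR_in − NF
SNR_out = 34.6 − 5.78 = 28.82 dB

28.82 dB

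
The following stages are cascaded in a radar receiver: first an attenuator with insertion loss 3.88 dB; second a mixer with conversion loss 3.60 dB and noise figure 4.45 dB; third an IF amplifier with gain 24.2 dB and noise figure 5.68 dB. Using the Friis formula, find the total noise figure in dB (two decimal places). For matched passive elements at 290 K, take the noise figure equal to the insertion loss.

Convert to linear (a loss of L dB is a gain of −L dB): F_i = 10^(NF_i/10), G_i = 10^(G_i,dB/10)
  Stage 1: F_1 = 10^(3.88/10) = 2.443, G_1 = 10^(−3.88/10) = 0.4093
  Stage 2: F_2 = 10^(4.45/10) = 2.786, G_2 = 10^(−3.60/10) = 0.4365
  Stage 3: F_3 = 10^(5.68/10) = 3.698, G_3 = 10^(24.2/10) = 263.0
Friis cascade:
  F = 2.443 + (2.786 − 1)/0.4093 + (3.698 − 1)/0.1786 = 21.91
NF = 10 log₁₀(21.91) = 13.41 dB

13.41 dB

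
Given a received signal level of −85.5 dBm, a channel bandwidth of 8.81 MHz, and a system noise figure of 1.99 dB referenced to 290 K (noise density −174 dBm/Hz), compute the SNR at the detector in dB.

Noise floor: N = −174 + 10 log₁₀(B) + NF
10 log₁₀(8.81×10⁶) = 69.45 dB
N = −174 + 69.45 + 1.99 = −102.56 dBm
SNR = P_sig − N = −85.5 − (−102.56) = 17.06 dB → 17.1 dB

17.1 dB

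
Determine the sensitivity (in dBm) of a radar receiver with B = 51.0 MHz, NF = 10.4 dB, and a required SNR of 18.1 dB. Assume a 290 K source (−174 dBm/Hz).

−68.4 dBm

Sensitivity = −174 + 10 log₁₀(B) + NF + SNR_min
= −174 + 77.08 + 10.4 + 18.1
= −68.42 dBm → −68.4 dBm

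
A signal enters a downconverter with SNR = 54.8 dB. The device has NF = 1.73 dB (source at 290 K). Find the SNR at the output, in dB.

By definition F = SNR_in/SNR_out, so in dB: SNR_out = SNR_in − NF
SNR_out = 54.8 − 1.73 = 53.07 dB

53.07 dB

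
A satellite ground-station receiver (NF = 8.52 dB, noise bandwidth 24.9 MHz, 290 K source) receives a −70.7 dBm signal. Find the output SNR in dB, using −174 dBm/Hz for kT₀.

Noise floor: N = −174 + 10 log₁₀(B) + NF
10 log₁₀(2.49×10⁷) = 73.96 dB
N = −174 + 73.96 + 8.52 = −91.52 dBm
SNR = P_sig − N = −70.7 − (−91.52) = 20.82 dB → 20.8 dB

20.8 dB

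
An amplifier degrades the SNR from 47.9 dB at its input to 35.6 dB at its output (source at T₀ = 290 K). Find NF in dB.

NF (dB) = SNR_in(dB) − SNR_out(dB) when the source is at T₀
NF = 47.9 − 35.6 = 12.3 dB

12.3 dB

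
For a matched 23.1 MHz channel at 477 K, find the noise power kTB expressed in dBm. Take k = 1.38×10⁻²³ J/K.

P_n = kTB = 1.38×10⁻²³ × 477 × 2.31×10⁷ = 1.52×10⁻¹³ W
In dBm: 10 log₁₀(1.52×10⁻¹³ / 10⁻³) = −98.2 dBm

−98.2 dBm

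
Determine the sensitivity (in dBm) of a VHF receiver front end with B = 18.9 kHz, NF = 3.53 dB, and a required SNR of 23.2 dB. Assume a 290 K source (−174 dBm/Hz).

Sensitivity = −174 + 10 log₁₀(B) + NF + SNR_min
= −174 + 42.76 + 3.53 + 23.2
= −104.51 dBm → −104.5 dBm

−104.5 dBm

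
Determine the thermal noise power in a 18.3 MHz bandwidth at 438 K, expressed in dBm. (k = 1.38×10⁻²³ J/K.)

−99.6 dBm

P_n = kTB = 1.38×10⁻²³ × 438 × 1.83×10⁷ = 1.11×10⁻¹³ W
In dBm: 10 log₁₀(1.11×10⁻¹³ / 10⁻³) = −99.6 dBm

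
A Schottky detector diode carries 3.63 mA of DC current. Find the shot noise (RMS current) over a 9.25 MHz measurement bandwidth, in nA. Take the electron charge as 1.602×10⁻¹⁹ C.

104 nA

I_n = √(2qI·B)
2qI·B = 2 × 1.602×10⁻¹⁹ × 3.63×10⁻³ × 9.25×10⁶ = 1.08×10⁻¹⁴ A²
I_n = √(1.08×10⁻¹⁴) = 1.04×10⁻⁷ A = 104 nA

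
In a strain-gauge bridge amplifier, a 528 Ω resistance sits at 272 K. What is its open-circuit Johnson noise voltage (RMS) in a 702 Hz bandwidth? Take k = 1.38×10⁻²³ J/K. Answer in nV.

74.6 nV

V_n = √(4kTRB)
4kTRB = 4 × 1.38×10⁻²³ × 272 × 5.28×10² × 7.02×10² = 5.57×10⁻¹⁵ V²
V_n = √(5.57×10⁻¹⁵) = 7.46×10⁻⁸ V = 74.6 nV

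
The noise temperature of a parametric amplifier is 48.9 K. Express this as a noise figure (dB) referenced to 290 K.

0.677 dB

F = 1 + T_e/T₀ = 1 + 48.9/290 = 1.16862
NF = 10 log₁₀(1.16862) = 0.677 dB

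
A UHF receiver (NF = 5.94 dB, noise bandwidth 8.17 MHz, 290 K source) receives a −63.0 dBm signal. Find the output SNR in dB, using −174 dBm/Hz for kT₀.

35.9 dB

Noise floor: N = −174 + 10 log₁₀(B) + NF
10 log₁₀(8.17×10⁶) = 69.12 dB
N = −174 + 69.12 + 5.94 = −98.94 dBm
SNR = P_sig − N = −63.0 − (−98.94) = 35.94 dB → 35.9 dB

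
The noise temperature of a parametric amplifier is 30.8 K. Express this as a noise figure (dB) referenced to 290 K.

F = 1 + T_e/T₀ = 1 + 30.8/290 = 1.10621
NF = 10 log₁₀(1.10621) = 0.438 dB

0.438 dB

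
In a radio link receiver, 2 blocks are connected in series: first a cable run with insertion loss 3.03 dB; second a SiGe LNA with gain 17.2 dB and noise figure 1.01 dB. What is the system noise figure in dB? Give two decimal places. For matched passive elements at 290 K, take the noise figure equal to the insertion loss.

Convert to linear (a loss of L dB is a gain of −L dB): F_i = 10^(NF_i/10), G_i = 10^(G_i,dB/10)
  Stage 1: F_1 = 10^(3.03/10) = 2.009, G_1 = 10^(−3.03/10) = 0.4977
  Stage 2: F_2 = 10^(1.01/10) = 1.262, G_2 = 10^(17.2/10) = 52.48
Friis cascade:
  F = 2.009 + (1.262 − 1)/0.4977 = 2.535
NF = 10 log₁₀(2.535) = 4.04 dB

4.04 dB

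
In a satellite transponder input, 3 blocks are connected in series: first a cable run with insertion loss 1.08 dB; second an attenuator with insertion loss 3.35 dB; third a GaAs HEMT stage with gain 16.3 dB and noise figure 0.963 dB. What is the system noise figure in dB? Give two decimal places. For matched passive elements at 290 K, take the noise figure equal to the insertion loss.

Convert to linear (a loss of L dB is a gain of −L dB): F_i = 10^(NF_i/10), G_i = 10^(G_i,dB/10)
  Stage 1: F_1 = 10^(1.08/10) = 1.282, G_1 = 10^(−1.08/10) = 0.7798
  Stage 2: F_2 = 10^(3.35/10) = 2.163, G_2 = 10^(−3.35/10) = 0.4624
  Stage 3: F_3 = 10^(0.963/10) = 1.248, G_3 = 10^(16.3/10) = 42.66
Friis cascade:
  F = 1.282 + (2.163 − 1)/0.7798 + (1.248 − 1)/0.3606 = 3.462
NF = 10 log₁₀(3.462) = 5.39 dB

5.39 dB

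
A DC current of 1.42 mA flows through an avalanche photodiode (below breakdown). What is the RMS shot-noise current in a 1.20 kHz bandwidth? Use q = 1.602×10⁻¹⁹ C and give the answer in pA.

I_n = √(2qI·B)
2qI·B = 2 × 1.602×10⁻¹⁹ × 1.42×10⁻³ × 1.20×10³ = 5.46×10⁻¹⁹ A²
I_n = √(5.46×10⁻¹⁹) = 7.39×10⁻¹⁰ A = 739 pA

739 pA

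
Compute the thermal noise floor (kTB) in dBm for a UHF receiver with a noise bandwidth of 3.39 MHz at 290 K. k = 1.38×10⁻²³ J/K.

−108.7 dBm

P_n = kTB = 1.38×10⁻²³ × 290 × 3.39×10⁶ = 1.36×10⁻¹⁴ W
In dBm: 10 log₁₀(1.36×10⁻¹⁴ / 10⁻³) = −108.7 dBm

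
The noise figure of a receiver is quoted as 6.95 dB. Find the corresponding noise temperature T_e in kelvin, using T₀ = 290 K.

F = 10^(6.95/10) = 4.9545
T_e = (F − 1)·T₀ = (4.9545 − 1) × 290 = 1147 K

1147 K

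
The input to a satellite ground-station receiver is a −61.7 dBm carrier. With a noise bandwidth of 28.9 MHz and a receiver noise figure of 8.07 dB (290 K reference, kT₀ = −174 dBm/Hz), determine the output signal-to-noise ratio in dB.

29.6 dB

Noise floor: N = −174 + 10 log₁₀(B) + NF
10 log₁₀(2.89×10⁷) = 74.61 dB
N = −174 + 74.61 + 8.07 = −91.32 dBm
SNR = P_sig − N = −61.7 − (−91.32) = 29.62 dB → 29.6 dB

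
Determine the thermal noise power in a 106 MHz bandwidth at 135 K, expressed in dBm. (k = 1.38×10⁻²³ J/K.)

P_n = kTB = 1.38×10⁻²³ × 135 × 1.06×10⁸ = 1.97×10⁻¹³ W
In dBm: 10 log₁₀(1.97×10⁻¹³ / 10⁻³) = −97.0 dBm

−97.0 dBm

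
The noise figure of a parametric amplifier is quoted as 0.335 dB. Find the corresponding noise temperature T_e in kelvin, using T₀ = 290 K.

F = 10^(0.335/10) = 1.08019
T_e = (F − 1)·T₀ = (1.08019 − 1) × 290 = 23.3 K

23.3 K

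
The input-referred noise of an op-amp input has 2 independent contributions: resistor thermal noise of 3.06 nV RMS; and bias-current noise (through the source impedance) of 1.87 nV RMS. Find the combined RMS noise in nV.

Uncorrelated sources add in power (mean-square): V_tot = √(ΣV_i²)
V_tot = √[(3.06×10⁻⁹)² + (1.87×10⁻⁹)²] = 3.59×10⁻⁹ V = 3.59 nV

3.59 nV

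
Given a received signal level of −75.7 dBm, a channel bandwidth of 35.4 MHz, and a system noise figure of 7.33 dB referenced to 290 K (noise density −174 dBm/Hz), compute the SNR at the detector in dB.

15.5 dB

Noise floor: N = −174 + 10 log₁₀(B) + NF
10 log₁₀(3.54×10⁷) = 75.49 dB
N = −174 + 75.49 + 7.33 = −91.18 dBm
SNR = P_sig − N = −75.7 − (−91.18) = 15.48 dB → 15.5 dB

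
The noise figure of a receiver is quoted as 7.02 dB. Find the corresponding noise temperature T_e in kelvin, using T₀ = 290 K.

1170 K

F = 10^(7.02/10) = 5.03501
T_e = (F − 1)·T₀ = (5.03501 − 1) × 290 = 1170 K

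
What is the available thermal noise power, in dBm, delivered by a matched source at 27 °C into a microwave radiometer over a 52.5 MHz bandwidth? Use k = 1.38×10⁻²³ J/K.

−96.6 dBm

T = 27 °C + 273.15 = 300.15 K
P_n = kTB = 1.38×10⁻²³ × 300.15 × 5.25×10⁷ = 2.17×10⁻¹³ W
In dBm: 10 log₁₀(2.17×10⁻¹³ / 10⁻³) = −96.6 dBm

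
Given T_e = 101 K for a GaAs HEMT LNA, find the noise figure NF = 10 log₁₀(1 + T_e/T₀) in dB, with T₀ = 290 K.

F = 1 + T_e/T₀ = 1 + 101/290 = 1.34828
NF = 10 log₁₀(1.34828) = 1.30 dB

1.30 dB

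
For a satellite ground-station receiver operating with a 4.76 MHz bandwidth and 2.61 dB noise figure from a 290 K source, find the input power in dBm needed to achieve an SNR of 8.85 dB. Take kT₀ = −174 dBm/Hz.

−95.8 dBm

Sensitivity = −174 + 10 log₁₀(B) + NF + SNR_min
= −174 + 66.78 + 2.61 + 8.85
= −95.76 dBm → −95.8 dBm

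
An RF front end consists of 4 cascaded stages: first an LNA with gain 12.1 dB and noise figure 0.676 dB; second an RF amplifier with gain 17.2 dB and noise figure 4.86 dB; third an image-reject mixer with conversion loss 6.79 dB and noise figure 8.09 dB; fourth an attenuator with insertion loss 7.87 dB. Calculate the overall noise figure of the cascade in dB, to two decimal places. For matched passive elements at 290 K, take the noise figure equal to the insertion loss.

1.24 dB

Convert to linear (a loss of L dB is a gain of −L dB): F_i = 10^(NF_i/10), G_i = 10^(G_i,dB/10)
  Stage 1: F_1 = 10^(0.676/10) = 1.168, G_1 = 10^(12.1/10) = 16.22
  Stage 2: F_2 = 10^(4.86/10) = 3.062, G_2 = 10^(17.2/10) = 52.48
  Stage 3: F_3 = 10^(8.09/10) = 6.442, G_3 = 10^(−6.79/10) = 0.2094
  Stage 4: F_4 = 10^(7.87/10) = 6.124, G_4 = 10^(−7.87/10) = 0.1633
Friis cascade:
  F = 1.168 + (3.062 − 1)/16.22 + (6.442 − 1)/851.1 + (6.124 − 1)/178.2 = 1.331
NF = 10 log₁₀(1.331) = 1.24 dB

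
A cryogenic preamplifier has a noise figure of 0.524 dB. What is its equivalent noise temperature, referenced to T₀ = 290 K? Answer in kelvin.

F = 10^(0.524/10) = 1.12824
T_e = (F − 1)·T₀ = (1.12824 − 1) × 290 = 37.2 K

37.2 K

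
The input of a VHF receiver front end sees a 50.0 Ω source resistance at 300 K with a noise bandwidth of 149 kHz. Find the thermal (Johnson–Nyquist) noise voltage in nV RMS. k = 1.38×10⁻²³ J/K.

V_n = √(4kTRB)
4kTRB = 4 × 1.38×10⁻²³ × 300 × 5.00×10¹ × 1.49×10⁵ = 1.23×10⁻¹³ V²
V_n = √(1.23×10⁻¹³) = 3.51×10⁻⁷ V = 351 nV

351 nV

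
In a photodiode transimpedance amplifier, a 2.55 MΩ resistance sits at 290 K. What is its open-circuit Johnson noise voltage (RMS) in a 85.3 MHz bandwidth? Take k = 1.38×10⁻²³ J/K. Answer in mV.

1.87 mV

V_n = √(4kTRB)
4kTRB = 4 × 1.38×10⁻²³ × 290 × 2.55×10⁶ × 8.53×10⁷ = 3.48×10⁻⁶ V²
V_n = √(3.48×10⁻⁶) = 1.87×10⁻³ V = 1.87 mV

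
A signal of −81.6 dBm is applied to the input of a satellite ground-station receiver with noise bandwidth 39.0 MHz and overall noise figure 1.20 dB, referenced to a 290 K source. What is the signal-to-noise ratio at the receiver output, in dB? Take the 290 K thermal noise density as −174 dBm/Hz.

15.3 dB

Noise floor: N = −174 + 10 log₁₀(B) + NF
10 log₁₀(3.90×10⁷) = 75.91 dB
N = −174 + 75.91 + 1.20 = −96.89 dBm
SNR = P_sig − N = −81.6 − (−96.89) = 15.29 dB → 15.3 dB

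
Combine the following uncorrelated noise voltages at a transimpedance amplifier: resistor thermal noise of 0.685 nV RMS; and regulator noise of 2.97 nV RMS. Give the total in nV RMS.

3.05 nV

Uncorrelated sources add in power (mean-square): V_tot = √(ΣV_i²)
V_tot = √[(6.85×10⁻¹⁰)² + (2.97×10⁻⁹)²] = 3.05×10⁻⁹ V = 3.05 nV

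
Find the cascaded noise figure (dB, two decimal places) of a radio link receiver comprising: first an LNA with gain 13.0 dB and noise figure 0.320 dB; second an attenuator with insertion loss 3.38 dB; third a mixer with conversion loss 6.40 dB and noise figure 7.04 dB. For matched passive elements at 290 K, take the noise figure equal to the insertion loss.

Convert to linear (a loss of L dB is a gain of −L dB): F_i = 10^(NF_i/10), G_i = 10^(G_i,dB/10)
  Stage 1: F_1 = 10^(0.320/10) = 1.076, G_1 = 10^(13.0/10) = 19.95
  Stage 2: F_2 = 10^(3.38/10) = 2.178, G_2 = 10^(−3.38/10) = 0.4592
  Stage 3: F_3 = 10^(7.04/10) = 5.058, G_3 = 10^(−6.40/10) = 0.2291
Friis cascade:
  F = 1.076 + (2.178 − 1)/19.95 + (5.058 − 1)/9.162 = 1.578
NF = 10 log₁₀(1.578) = 1.98 dB

1.98 dB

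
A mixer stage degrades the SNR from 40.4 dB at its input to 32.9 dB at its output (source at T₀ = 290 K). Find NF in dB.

7.5 dB

NF (dB) = SNR_in(dB) − SNR_out(dB) when the source is at T₀
NF = 40.4 − 32.9 = 7.5 dB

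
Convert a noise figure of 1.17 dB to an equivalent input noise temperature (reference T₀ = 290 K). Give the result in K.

F = 10^(1.17/10) = 1.30918
T_e = (F − 1)·T₀ = (1.30918 − 1) × 290 = 89.7 K

89.7 K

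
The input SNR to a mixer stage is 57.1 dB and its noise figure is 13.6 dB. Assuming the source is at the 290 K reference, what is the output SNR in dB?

By definition F = SNR_in/SNR_out, so in dB: SNR_out = SNR_in − NF
SNR_out = 57.1 − 13.6 = 43.5 dB

43.5 dB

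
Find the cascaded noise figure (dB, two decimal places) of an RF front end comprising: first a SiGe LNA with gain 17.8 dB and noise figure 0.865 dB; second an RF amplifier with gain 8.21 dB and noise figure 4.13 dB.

Convert to linear (a loss of L dB is a gain of −L dB): F_i = 10^(NF_i/10), G_i = 10^(G_i,dB/10)
  Stage 1: F_1 = 10^(0.865/10) = 1.220, G_1 = 10^(17.8/10) = 60.26
  Stage 2: F_2 = 10^(4.13/10) = 2.588, G_2 = 10^(8.21/10) = 6.622
Friis cascade:
  F = 1.220 + (2.588 − 1)/60.26 = 1.247
NF = 10 log₁₀(1.247) = 0.96 dB

0.96 dB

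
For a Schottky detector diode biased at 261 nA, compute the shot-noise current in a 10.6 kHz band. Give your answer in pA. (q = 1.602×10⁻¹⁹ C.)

I_n = √(2qI·B)
2qI·B = 2 × 1.602×10⁻¹⁹ × 2.61×10⁻⁷ × 1.06×10⁴ = 8.86×10⁻²² A²
I_n = √(8.86×10⁻²²) = 2.98×10⁻¹¹ A = 29.8 pA

29.8 pA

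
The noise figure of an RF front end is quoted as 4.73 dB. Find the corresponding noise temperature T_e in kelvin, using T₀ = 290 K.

F = 10^(4.73/10) = 2.97167
T_e = (F − 1)·T₀ = (2.97167 − 1) × 290 = 572 K

572 K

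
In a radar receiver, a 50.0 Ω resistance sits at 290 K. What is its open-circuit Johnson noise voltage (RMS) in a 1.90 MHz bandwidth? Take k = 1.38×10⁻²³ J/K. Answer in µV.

1.23 µV

V_n = √(4kTRB)
4kTRB = 4 × 1.38×10⁻²³ × 290 × 5.00×10¹ × 1.90×10⁶ = 1.52×10⁻¹² V²
V_n = √(1.52×10⁻¹²) = 1.23×10⁻⁶ V = 1.23 µV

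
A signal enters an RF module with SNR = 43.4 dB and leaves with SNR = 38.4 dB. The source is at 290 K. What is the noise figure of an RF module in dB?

NF (dB) = SNR_in(dB) − SNR_out(dB) when the source is at T₀
NF = 43.4 − 38.4 = 5.0 dB

5.0 dB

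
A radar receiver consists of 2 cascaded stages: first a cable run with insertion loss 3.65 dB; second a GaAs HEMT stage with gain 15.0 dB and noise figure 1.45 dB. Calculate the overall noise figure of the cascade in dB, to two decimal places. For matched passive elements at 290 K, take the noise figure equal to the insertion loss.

Convert to linear (a loss of L dB is a gain of −L dB): F_i = 10^(NF_i/10), G_i = 10^(G_i,dB/10)
  Stage 1: F_1 = 10^(3.65/10) = 2.317, G_1 = 10^(−3.65/10) = 0.4315
  Stage 2: F_2 = 10^(1.45/10) = 1.396, G_2 = 10^(15.0/10) = 31.62
Friis cascade:
  F = 2.317 + (1.396 − 1)/0.4315 = 3.236
NF = 10 log₁₀(3.236) = 5.10 dB

5.10 dB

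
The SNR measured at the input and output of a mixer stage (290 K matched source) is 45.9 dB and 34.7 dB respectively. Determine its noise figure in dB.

11.2 dB

NF (dB) = SNR_in(dB) − SNR_out(dB) when the source is at T₀
NF = 45.9 − 34.7 = 11.2 dB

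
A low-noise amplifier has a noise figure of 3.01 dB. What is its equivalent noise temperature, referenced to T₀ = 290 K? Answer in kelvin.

F = 10^(3.01/10) = 1.99986
T_e = (F − 1)·T₀ = (1.99986 − 1) × 290 = 290 K

290 K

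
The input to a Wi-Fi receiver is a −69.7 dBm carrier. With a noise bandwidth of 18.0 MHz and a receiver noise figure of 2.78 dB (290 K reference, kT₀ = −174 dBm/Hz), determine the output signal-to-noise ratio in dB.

Noise floor: N = −174 + 10 log₁₀(B) + NF
10 log₁₀(1.80×10⁷) = 72.55 dB
N = −174 + 72.55 + 2.78 = −98.67 dBm
SNR = P_sig − N = −69.7 − (−98.67) = 28.97 dB → 29.0 dB

29.0 dB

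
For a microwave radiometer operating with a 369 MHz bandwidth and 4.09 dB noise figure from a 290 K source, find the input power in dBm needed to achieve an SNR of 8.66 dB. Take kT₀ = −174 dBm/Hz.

−75.6 dBm

Sensitivity = −174 + 10 log₁₀(B) + NF + SNR_min
= −174 + 85.67 + 4.09 + 8.66
= −75.58 dBm → −75.6 dBm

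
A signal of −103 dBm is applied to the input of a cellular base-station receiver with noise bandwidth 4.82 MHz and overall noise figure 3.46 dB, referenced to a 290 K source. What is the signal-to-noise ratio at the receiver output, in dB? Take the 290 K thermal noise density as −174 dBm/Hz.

Noise floor: N = −174 + 10 log₁₀(B) + NF
10 log₁₀(4.82×10⁶) = 66.83 dB
N = −174 + 66.83 + 3.46 = −103.71 dBm
SNR = P_sig − N = −103 − (−103.71) = 0.71 dB → 0.7 dB

0.7 dB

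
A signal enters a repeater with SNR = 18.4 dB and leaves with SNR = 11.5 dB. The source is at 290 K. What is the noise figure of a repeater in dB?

NF (dB) = SNR_in(dB) − SNR_out(dB) when the source is at T₀
NF = 18.4 − 11.5 = 6.9 dB

6.9 dB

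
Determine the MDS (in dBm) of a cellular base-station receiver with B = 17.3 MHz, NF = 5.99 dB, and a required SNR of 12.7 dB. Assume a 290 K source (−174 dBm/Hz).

Sensitivity = −174 + 10 log₁₀(B) + NF + SNR_min
= −174 + 72.38 + 5.99 + 12.7
= −82.93 dBm → −82.9 dBm

−82.9 dBm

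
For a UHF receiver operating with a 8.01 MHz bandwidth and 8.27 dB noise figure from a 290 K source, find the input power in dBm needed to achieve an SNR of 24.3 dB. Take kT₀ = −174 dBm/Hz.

−72.4 dBm

Sensitivity = −174 + 10 log₁₀(B) + NF + SNR_min
= −174 + 69.04 + 8.27 + 24.3
= −72.39 dBm → −72.4 dBm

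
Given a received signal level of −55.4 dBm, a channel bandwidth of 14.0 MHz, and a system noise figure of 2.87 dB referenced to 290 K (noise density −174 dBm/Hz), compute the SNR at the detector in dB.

Noise floor: N = −174 + 10 log₁₀(B) + NF
10 log₁₀(1.40×10⁷) = 71.46 dB
N = −174 + 71.46 + 2.87 = −99.67 dBm
SNR = P_sig − N = −55.4 − (−99.67) = 44.27 dB → 44.3 dB

44.3 dB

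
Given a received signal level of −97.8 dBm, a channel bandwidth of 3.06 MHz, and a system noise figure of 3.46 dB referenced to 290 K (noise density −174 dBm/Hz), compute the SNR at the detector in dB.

7.9 dB

Noise floor: N = −174 + 10 log₁₀(B) + NF
10 log₁₀(3.06×10⁶) = 64.86 dB
N = −174 + 64.86 + 3.46 = −105.68 dBm
SNR = P_sig − N = −97.8 − (−105.68) = 7.88 dB → 7.9 dB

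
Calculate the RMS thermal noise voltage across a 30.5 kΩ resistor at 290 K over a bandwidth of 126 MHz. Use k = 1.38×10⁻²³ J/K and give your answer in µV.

248 µV

V_n = √(4kTRB)
4kTRB = 4 × 1.38×10⁻²³ × 290 × 3.05×10⁴ × 1.26×10⁸ = 6.15×10⁻⁸ V²
V_n = √(6.15×10⁻⁸) = 2.48×10⁻⁴ V = 248 µV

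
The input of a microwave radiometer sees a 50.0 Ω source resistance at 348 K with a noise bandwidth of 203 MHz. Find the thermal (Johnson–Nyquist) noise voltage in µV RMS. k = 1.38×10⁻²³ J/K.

14.0 µV

V_n = √(4kTRB)
4kTRB = 4 × 1.38×10⁻²³ × 348 × 5.00×10¹ × 2.03×10⁸ = 1.95×10⁻¹⁰ V²
V_n = √(1.95×10⁻¹⁰) = 1.40×10⁻⁵ V = 14.0 µV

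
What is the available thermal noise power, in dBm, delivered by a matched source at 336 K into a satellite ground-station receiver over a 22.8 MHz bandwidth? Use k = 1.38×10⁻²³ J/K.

P_n = kTB = 1.38×10⁻²³ × 336 × 2.28×10⁷ = 1.06×10⁻¹³ W
In dBm: 10 log₁₀(1.06×10⁻¹³ / 10⁻³) = −99.8 dBm

−99.8 dBm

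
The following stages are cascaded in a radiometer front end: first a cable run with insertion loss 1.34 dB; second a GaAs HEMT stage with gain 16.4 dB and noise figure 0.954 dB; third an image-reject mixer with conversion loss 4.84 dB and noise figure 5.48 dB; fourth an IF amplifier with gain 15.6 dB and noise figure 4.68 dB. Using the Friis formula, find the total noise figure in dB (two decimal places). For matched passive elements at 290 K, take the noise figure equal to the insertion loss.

Convert to linear (a loss of L dB is a gain of −L dB): F_i = 10^(NF_i/10), G_i = 10^(G_i,dB/10)
  Stage 1: F_1 = 10^(1.34/10) = 1.361, G_1 = 10^(−1.34/10) = 0.7345
  Stage 2: F_2 = 10^(0.954/10) = 1.246, G_2 = 10^(16.4/10) = 43.65
  Stage 3: F_3 = 10^(5.48/10) = 3.532, G_3 = 10^(−4.84/10) = 0.3281
  Stage 4: F_4 = 10^(4.68/10) = 2.938, G_4 = 10^(15.6/10) = 36.31
Friis cascade:
  F = 1.361 + (1.246 − 1)/0.7345 + (3.532 − 1)/32.06 + (2.938 − 1)/10.52 = 1.959
NF = 10 log₁₀(1.959) = 2.92 dB

2.92 dB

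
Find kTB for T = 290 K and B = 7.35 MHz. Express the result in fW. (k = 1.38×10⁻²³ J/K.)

P_n = kTB = 1.38×10⁻²³ × 290 × 7.35×10⁶ = 2.94×10⁻¹⁴ W = 29.4 fW

29.4 fW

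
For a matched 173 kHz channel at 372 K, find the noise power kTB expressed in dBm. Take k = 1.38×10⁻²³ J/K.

−120.5 dBm

P_n = kTB = 1.38×10⁻²³ × 372 × 1.73×10⁵ = 8.88×10⁻¹⁶ W
In dBm: 10 log₁₀(8.88×10⁻¹⁶ / 10⁻³) = −120.5 dBm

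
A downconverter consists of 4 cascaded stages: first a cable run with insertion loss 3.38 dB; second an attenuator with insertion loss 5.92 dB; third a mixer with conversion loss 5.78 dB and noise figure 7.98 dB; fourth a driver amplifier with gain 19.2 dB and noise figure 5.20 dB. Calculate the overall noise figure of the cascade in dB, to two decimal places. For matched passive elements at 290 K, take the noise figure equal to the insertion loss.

Convert to linear (a loss of L dB is a gain of −L dB): F_i = 10^(NF_i/10), G_i = 10^(G_i,dB/10)
  Stage 1: F_1 = 10^(3.38/10) = 2.178, G_1 = 10^(−3.38/10) = 0.4592
  Stage 2: F_2 = 10^(5.92/10) = 3.908, G_2 = 10^(−5.92/10) = 0.2559
  Stage 3: F_3 = 10^(7.98/10) = 6.281, G_3 = 10^(−5.78/10) = 0.2642
  Stage 4: F_4 = 10^(5.20/10) = 3.311, G_4 = 10^(19.2/10) = 83.18
Friis cascade:
  F = 2.178 + (3.908 − 1)/0.4592 + (6.281 − 1)/0.1175 + (3.311 − 1)/0.03105 = 127.9
NF = 10 log₁₀(127.9) = 21.07 dB

21.07 dB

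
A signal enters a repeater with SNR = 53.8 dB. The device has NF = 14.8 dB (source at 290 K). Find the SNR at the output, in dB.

39.0 dB

By definition F = SNR_in/SNR_out, so in dB: SNR_out = SNR_in − NF
SNR_out = 53.8 − 14.8 = 39.0 dB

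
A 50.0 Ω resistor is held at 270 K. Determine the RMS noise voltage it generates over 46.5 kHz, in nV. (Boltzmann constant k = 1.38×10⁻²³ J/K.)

V_n = √(4kTRB)
4kTRB = 4 × 1.38×10⁻²³ × 270 × 5.00×10¹ × 4.65×10⁴ = 3.47×10⁻¹⁴ V²
V_n = √(3.47×10⁻¹⁴) = 1.86×10⁻⁷ V = 186 nV

186 nV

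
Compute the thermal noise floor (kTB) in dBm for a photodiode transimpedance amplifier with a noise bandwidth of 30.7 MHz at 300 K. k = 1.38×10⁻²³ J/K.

−99.0 dBm

P_n = kTB = 1.38×10⁻²³ × 300 × 3.07×10⁷ = 1.27×10⁻¹³ W
In dBm: 10 log₁₀(1.27×10⁻¹³ / 10⁻³) = −99.0 dBm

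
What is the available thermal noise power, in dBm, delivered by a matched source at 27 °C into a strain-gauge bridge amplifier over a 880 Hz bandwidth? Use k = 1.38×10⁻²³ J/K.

−144.4 dBm

T = 27 °C + 273.15 = 300.15 K
P_n = kTB = 1.38×10⁻²³ × 300.15 × 8.80×10² = 3.65×10⁻¹⁸ W
In dBm: 10 log₁₀(3.65×10⁻¹⁸ / 10⁻³) = −144.4 dBm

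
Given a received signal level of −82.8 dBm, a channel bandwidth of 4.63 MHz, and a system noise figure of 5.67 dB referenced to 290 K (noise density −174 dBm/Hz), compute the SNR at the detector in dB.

Noise floor: N = −174 + 10 log₁₀(B) + NF
10 log₁₀(4.63×10⁶) = 66.66 dB
N = −174 + 66.66 + 5.67 = −101.67 dBm
SNR = P_sig − N = −82.8 − (−101.67) = 18.87 dB → 18.9 dB

18.9 dB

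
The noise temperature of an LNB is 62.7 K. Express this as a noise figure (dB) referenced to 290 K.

F = 1 + T_e/T₀ = 1 + 62.7/290 = 1.21621
NF = 10 log₁₀(1.21621) = 0.850 dB

0.850 dB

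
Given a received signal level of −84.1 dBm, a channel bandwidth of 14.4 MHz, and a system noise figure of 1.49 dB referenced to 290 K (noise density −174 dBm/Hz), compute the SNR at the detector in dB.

Noise floor: N = −174 + 10 log₁₀(B) + NF
10 log₁₀(1.44×10⁷) = 71.58 dB
N = −174 + 71.58 + 1.49 = −100.93 dBm
SNR = P_sig − N = −84.1 − (−100.93) = 16.83 dB → 16.8 dB

16.8 dB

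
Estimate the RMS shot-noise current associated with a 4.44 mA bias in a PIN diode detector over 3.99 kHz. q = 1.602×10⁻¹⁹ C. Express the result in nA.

I_n = √(2qI·B)
2qI·B = 2 × 1.602×10⁻¹⁹ × 4.44×10⁻³ × 3.99×10³ = 5.68×10⁻¹⁸ A²
I_n = √(5.68×10⁻¹⁸) = 2.38×10⁻⁹ A = 2.38 nA

2.38 nA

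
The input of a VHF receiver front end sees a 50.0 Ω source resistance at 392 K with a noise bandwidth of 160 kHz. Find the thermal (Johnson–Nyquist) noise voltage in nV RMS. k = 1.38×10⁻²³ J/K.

V_n = √(4kTRB)
4kTRB = 4 × 1.38×10⁻²³ × 392 × 5.00×10¹ × 1.60×10⁵ = 1.73×10⁻¹³ V²
V_n = √(1.73×10⁻¹³) = 4.16×10⁻⁷ V = 416 nV

416 nV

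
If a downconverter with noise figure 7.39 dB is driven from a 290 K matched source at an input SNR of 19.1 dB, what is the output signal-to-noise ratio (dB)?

By definition F = SNR_in/SNR_out, so in dB: SNR_out = SNR_in − NF
SNR_out = 19.1 − 7.39 = 11.71 dB

11.71 dB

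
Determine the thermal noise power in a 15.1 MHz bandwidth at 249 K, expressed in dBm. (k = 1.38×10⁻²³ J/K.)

−102.8 dBm

P_n = kTB = 1.38×10⁻²³ × 249 × 1.51×10⁷ = 5.19×10⁻¹⁴ W
In dBm: 10 log₁₀(5.19×10⁻¹⁴ / 10⁻³) = −102.8 dBm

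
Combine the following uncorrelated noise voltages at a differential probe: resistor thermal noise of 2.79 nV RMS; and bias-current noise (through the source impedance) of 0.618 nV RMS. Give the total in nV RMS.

2.86 nV

Uncorrelated sources add in power (mean-square): V_tot = √(ΣV_i²)
V_tot = √[(2.79×10⁻⁹)² + (6.18×10⁻¹⁰)²] = 2.86×10⁻⁹ V = 2.86 nV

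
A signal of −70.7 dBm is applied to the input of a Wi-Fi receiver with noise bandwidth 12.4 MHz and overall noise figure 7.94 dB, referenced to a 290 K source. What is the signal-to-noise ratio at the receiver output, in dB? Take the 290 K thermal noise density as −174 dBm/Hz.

24.4 dB

Noise floor: N = −174 + 10 log₁₀(B) + NF
10 log₁₀(1.24×10⁷) = 70.93 dB
N = −174 + 70.93 + 7.94 = −95.13 dBm
SNR = P_sig − N = −70.7 − (−95.13) = 24.43 dB → 24.4 dB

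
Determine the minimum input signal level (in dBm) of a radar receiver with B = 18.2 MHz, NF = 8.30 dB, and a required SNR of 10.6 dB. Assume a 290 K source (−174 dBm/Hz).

−82.5 dBm

Sensitivity = −174 + 10 log₁₀(B) + NF + SNR_min
= −174 + 72.6 + 8.30 + 10.6
= −82.50 dBm → −82.5 dBm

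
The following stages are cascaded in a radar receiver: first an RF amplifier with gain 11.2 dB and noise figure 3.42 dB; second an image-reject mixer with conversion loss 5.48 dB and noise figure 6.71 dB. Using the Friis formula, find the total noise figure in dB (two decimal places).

3.94 dB

Convert to linear (a loss of L dB is a gain of −L dB): F_i = 10^(NF_i/10), G_i = 10^(G_i,dB/10)
  Stage 1: F_1 = 10^(3.42/10) = 2.198, G_1 = 10^(11.2/10) = 13.18
  Stage 2: F_2 = 10^(6.71/10) = 4.688, G_2 = 10^(−5.48/10) = 0.2831
Friis cascade:
  F = 2.198 + (4.688 − 1)/13.18 = 2.478
NF = 10 log₁₀(2.478) = 3.94 dB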